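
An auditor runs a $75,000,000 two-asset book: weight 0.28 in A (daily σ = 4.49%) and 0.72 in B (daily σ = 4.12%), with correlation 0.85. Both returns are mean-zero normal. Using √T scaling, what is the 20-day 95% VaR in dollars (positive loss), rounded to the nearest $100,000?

σ_p = √(0.28²·4.49² + 0.72²·4.12² + 2·0.85·0.28·0.72·4.49·4.12) = 4.089%.
σ_{20d} = 4.089% × √20 = 18.287%.
z(95%) = 1.645.
VaR = 1.645 × 18.287% = 30.082%; on $75,000,000 that is $22,561,500.

$22,600,000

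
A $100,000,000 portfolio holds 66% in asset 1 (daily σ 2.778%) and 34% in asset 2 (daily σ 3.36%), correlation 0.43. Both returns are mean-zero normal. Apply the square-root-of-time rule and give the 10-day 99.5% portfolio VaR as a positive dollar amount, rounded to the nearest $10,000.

σ_p = √(0.66²·2.778² + 0.34²·3.36² + 2·0.43·0.66·0.34·2.778·3.36) = 2.543%.
σ_{10d} = 2.543% × √10 = 8.042%.
z(99.5%) = 2.576.
VaR = 2.576 × 8.042% = 20.716%; on $100,000,000 that is $20,716,000.

$20,720,000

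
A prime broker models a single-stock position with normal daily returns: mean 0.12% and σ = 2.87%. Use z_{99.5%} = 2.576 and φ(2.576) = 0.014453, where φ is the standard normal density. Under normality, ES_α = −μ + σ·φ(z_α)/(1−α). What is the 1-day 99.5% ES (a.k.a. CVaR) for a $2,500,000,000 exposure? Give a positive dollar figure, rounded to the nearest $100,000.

$204,400,000

Tail multiplier: φ(z)/(1−α) = 0.014453 / 0.005 = 2.891.
ES = −(0.12%) + 2.87% × 2.891 = 8.177%.
On $2,500,000,000: 0.08177 × $2,500,000,000 = $204,425,000.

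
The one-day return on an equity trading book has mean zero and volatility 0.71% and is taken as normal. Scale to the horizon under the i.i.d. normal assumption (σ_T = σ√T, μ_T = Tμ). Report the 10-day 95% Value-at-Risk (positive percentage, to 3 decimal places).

At 95%, z = 1.645.
σ_{10d} = 0.71% × √10 = 2.245%.
VaR = 1.645 × 2.245% = 3.693%.

3.693%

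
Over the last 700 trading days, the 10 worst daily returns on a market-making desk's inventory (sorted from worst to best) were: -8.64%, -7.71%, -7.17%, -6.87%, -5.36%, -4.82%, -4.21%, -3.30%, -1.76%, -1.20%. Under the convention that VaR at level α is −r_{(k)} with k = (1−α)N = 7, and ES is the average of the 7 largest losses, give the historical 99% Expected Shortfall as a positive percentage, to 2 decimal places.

The 7 worst returns sum to -44.78%.
ES = −(-44.78%) / 7 = 6.3971…% ≈ 6.40%.

6.40%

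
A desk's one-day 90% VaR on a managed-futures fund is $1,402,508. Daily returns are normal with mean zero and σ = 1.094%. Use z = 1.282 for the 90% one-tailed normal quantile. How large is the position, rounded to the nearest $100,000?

VaR as a fraction of value: z·σ = 1.282 × 1.094% = 1.40251%.
Position = $1,402,508 / 0.0140251 = $100,000,000.

$100,000,000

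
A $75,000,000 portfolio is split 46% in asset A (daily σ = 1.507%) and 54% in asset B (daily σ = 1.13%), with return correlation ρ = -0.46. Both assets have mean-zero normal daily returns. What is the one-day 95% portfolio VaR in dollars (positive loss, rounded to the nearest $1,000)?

$840,000

σ_p² = 0.46²·1.507² + 0.54²·1.13² + 2·-0.46·0.46·0.54·1.507·1.13 = 0.4637 (%²).
σ_p = √0.4637 = 0.681%.
At 95%, z = 1.645.
VaR = 1.645 × 0.681% = 1.120%; on $75,000,000 that is $840,000.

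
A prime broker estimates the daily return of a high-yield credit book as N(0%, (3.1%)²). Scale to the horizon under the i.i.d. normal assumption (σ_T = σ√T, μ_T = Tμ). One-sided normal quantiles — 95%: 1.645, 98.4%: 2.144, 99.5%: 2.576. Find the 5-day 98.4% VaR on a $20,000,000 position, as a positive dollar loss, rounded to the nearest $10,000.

$2,970,000

σ_{5d} = 3.1% × √5 = 6.932%.
VaR = 2.144 × 6.932% = 14.862%.
On $20,000,000: 0.14862 × $20,000,000 = $2,972,400.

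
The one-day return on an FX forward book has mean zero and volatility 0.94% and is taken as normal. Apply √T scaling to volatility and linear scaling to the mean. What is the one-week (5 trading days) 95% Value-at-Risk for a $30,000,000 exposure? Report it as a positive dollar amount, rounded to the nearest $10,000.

$1,040,000

At 95%, z = 1.645.
σ_{5d} = 0.94% × √5 = 2.102%.
VaR = 1.645 × 2.102% = 3.458%.
On $30,000,000: 0.03458 × $30,000,000 = $1,037,400.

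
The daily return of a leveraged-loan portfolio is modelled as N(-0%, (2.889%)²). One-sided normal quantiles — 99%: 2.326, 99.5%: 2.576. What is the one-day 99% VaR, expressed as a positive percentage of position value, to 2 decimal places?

VaR = z·σ = 2.326 × 2.889% = 6.720%.

6.72%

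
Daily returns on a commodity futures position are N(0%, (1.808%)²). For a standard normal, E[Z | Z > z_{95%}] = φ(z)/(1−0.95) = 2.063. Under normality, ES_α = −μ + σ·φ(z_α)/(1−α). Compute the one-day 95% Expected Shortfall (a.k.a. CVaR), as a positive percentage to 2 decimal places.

ES = 1.808% × 2.063 = 3.730%.

3.73%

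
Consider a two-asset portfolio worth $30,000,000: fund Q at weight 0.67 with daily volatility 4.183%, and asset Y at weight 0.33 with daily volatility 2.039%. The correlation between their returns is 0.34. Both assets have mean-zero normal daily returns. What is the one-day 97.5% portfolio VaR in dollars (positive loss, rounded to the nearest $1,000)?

σ_p² = 0.67²·4.183² + 0.33²·2.039² + 2·0.34·0.67·0.33·4.183·2.039 = 9.5897 (%²).
σ_p = √9.5897 = 3.097%.
At 97.5%, z = 1.960.
VaR = 1.960 × 3.097% = 6.070%; on $30,000,000 that is $1,821,000.

$1,821,000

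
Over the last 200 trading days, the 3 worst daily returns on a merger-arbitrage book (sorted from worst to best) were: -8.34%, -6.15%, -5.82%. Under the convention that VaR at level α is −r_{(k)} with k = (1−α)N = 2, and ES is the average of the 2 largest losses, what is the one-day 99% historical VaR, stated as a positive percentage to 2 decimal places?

k = 2; the 2nd lowest return is -6.15%, so VaR = 6.15%.

6.15%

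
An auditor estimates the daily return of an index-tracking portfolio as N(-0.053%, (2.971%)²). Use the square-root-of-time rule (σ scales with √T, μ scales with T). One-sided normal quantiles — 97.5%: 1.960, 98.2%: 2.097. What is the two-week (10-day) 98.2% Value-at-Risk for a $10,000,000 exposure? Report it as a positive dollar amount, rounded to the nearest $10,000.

σ_{10d} = 2.971% × √10 = 9.395%; μ_{10d} = 10 × -0.053% = -0.530%.
VaR = −(-0.530%) + 2.097 × 9.395% = 20.231%.
On $10,000,000: 0.20231 × $10,000,000 = $2,023,100.

$2,020,000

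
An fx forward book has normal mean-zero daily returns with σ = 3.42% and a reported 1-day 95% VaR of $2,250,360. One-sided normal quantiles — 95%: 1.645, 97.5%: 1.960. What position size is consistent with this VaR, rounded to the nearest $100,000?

VaR as a fraction of value: z·σ = 1.645 × 3.42% = 5.6259%.
Position = $2,250,360 / 0.056259 = $40,000,000.

$40,000,000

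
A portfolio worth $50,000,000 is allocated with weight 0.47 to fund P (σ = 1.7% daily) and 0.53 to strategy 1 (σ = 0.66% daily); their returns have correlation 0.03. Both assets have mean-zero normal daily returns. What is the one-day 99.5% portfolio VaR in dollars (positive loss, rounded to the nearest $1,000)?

σ_p² = 0.47²·1.7² + 0.53²·0.66² + 2·0.03·0.47·0.53·1.7·0.66 = 0.7775 (%²).
σ_p = √0.7775 = 0.882%.
At 99.5%, z = 2.576.
VaR = 2.576 × 0.882% = 2.272%; on $50,000,000 that is $1,136,000.

$1,136,000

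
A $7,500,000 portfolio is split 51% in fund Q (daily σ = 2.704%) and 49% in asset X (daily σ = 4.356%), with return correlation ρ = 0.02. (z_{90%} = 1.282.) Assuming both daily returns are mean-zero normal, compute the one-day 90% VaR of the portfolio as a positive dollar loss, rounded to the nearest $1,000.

$247,000

σ_p² = 0.51²·2.704² + 0.49²·4.356² + 2·0.02·0.51·0.49·2.704·4.356 = 6.5753 (%²).
σ_p = √6.5753 = 2.564%.
VaR = 1.282 × 2.564% = 3.287%; on $7,500,000 that is $246,525.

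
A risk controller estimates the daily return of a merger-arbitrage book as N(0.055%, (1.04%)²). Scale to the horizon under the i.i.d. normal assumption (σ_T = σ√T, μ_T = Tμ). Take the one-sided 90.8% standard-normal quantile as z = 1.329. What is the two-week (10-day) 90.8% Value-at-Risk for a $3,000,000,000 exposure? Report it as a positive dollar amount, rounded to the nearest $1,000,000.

σ_{10d} = 1.04% × √10 = 3.289%; μ_{10d} = 10 × 0.055% = 0.550%.
VaR = −(0.550%) + 1.329 × 3.289% = 3.821%.
On $3,000,000,000: 0.03821 × $3,000,000,000 = $114,630,000.

$115,000,000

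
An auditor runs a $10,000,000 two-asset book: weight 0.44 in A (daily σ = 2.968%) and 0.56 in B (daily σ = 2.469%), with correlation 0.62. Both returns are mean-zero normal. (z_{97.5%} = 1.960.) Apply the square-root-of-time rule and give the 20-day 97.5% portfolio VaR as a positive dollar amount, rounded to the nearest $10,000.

$2,120,000

σ_p = √(0.44²·2.968² + 0.56²·2.469² + 2·0.62·0.44·0.56·2.968·2.469) = 2.420%.
σ_{20d} = 2.420% × √20 = 10.823%.
VaR = 1.960 × 10.823% = 21.213%; on $10,000,000 that is $2,121,300.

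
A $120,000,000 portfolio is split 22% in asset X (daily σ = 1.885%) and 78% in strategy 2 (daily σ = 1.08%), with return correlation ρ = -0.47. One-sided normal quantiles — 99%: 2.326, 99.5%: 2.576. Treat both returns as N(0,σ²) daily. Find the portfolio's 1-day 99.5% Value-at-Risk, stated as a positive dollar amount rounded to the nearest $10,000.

σ_p² = 0.22²·1.885² + 0.78²·1.08² + 2·-0.47·0.22·0.78·1.885·1.08 = 0.5532 (%²).
σ_p = √0.5532 = 0.744%.
VaR = 2.576 × 0.744% = 1.917%; on $120,000,000 that is $2,300,400.

$2,300,000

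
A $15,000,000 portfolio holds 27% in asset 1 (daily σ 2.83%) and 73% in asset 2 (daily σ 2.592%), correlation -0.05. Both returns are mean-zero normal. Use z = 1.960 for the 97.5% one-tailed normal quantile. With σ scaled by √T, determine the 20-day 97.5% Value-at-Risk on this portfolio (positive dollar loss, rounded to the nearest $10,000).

σ_p = √(0.27²·2.83² + 0.73²·2.592² + 2·-0.05·0.27·0.73·2.83·2.592) = 2.005%.
σ_{20d} = 2.005% × √20 = 8.967%.
VaR = 1.960 × 8.967% = 17.575%; on $15,000,000 that is $2,636,250.

$2,640,000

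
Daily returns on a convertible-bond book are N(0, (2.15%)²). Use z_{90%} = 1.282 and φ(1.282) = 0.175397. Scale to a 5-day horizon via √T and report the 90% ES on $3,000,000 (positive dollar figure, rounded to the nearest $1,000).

$253,000

σ_{5d} = 2.15% × √5 = 4.808%.
ES multiplier = φ(z)/(1−α) = 0.175397/0.1 = 1.754.
ES = 4.808% × 1.754 = 8.433%; on $3,000,000: $252,990.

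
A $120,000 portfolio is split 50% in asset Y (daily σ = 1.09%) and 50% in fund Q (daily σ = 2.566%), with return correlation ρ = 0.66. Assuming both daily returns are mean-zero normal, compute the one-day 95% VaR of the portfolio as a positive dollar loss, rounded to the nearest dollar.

σ_p² = 0.5²·1.09² + 0.5²·2.566² + 2·0.66·0.5·0.5·1.09·2.566 = 2.8661 (%²).
σ_p = √2.8661 = 1.693%.
At 95%, z = 1.645.
VaR = 1.645 × 1.693% = 2.785%; on $120,000 that is $3,342.

$3,342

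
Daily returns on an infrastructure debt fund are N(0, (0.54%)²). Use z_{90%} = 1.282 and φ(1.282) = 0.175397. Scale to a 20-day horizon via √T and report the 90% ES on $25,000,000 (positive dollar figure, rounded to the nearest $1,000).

$1,059,000

σ_{20d} = 0.54% × √20 = 2.415%.
ES multiplier = φ(z)/(1−α) = 0.175397/0.1 = 1.754.
ES = 2.415% × 1.754 = 4.236%; on $25,000,000: $1,059,000.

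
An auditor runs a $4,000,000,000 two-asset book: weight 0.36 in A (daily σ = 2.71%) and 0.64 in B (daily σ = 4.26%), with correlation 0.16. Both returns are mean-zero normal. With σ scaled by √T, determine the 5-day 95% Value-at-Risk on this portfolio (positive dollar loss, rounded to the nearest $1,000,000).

σ_p = √(0.36²·2.71² + 0.64²·4.26² + 2·0.16·0.36·0.64·2.71·4.26) = 3.039%.
σ_{5d} = 3.039% × √5 = 6.795%.
z(95%) = 1.645.
VaR = 1.645 × 6.795% = 11.178%; on $4,000,000,000 that is $447,120,000.

$447,000,000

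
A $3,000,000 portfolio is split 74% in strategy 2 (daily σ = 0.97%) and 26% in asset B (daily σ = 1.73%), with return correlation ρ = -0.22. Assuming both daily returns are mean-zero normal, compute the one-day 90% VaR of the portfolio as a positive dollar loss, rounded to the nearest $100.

$29,200

σ_p² = 0.74²·0.97² + 0.26²·1.73² + 2·-0.22·0.74·0.26·0.97·1.73 = 0.5755 (%²).
σ_p = √0.5755 = 0.759%.
At 90%, z = 1.282.
VaR = 1.282 × 0.759% = 0.973%; on $3,000,000 that is $29,190.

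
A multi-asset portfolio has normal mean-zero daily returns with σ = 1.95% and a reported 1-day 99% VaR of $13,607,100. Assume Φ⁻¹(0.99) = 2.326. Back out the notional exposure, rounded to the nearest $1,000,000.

VaR as a fraction of value: z·σ = 2.326 × 1.95% = 4.5357%.
Position = $13,607,100 / 0.045357 = $300,000,000.

$300,000,000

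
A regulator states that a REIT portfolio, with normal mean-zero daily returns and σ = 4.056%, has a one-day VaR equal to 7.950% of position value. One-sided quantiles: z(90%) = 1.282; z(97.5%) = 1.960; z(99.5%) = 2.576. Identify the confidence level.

97.5%

Implied z = VaR/σ = 7.950 / 4.056 = 1.960.
This matches z(97.5%) = 1.960.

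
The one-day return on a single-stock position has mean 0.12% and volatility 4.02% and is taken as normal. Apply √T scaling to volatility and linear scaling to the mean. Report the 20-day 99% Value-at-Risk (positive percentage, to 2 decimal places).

39.42%

At 99%, z = 2.326.
σ_{20d} = 4.02% × √20 = 17.978%; μ_{20d} = 20 × 0.12% = 2.400%.
VaR = −(2.400%) + 2.326 × 17.978% = 39.417%.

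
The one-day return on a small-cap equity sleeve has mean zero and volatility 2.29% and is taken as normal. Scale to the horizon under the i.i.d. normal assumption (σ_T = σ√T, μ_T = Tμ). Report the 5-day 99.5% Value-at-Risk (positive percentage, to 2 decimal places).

At 99.5%, z = 2.576.
σ_{5d} = 2.29% × √5 = 5.121%.
VaR = 2.576 × 5.121% = 13.192%.

13.19%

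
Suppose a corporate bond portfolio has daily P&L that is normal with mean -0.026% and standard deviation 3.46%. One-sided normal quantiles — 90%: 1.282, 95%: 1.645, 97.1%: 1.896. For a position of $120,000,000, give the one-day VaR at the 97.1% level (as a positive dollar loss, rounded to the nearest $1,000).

$7,903,000

VaR = −μ + z·σ = −(-0.026%) + 1.896 × 3.46% = 6.586%.
On $120,000,000: 0.06586 × $120,000,000 = $7,903,200.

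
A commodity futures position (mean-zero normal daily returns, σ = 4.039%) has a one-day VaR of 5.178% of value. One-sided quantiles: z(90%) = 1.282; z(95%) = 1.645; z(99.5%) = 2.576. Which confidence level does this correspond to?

90%

Implied z = VaR/σ = 5.178 / 4.039 = 1.282.
This matches z(90%) = 1.282.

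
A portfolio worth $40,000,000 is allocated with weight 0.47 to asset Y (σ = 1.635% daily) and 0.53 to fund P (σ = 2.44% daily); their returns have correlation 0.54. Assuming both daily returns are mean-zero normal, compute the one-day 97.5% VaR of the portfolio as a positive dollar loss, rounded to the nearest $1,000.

σ_p² = 0.47²·1.635² + 0.53²·2.44² + 2·0.54·0.47·0.53·1.635·2.44 = 3.3361 (%²).
σ_p = √3.3361 = 1.827%.
At 97.5%, z = 1.960.
VaR = 1.960 × 1.827% = 3.581%; on $40,000,000 that is $1,432,400.

$1,432,000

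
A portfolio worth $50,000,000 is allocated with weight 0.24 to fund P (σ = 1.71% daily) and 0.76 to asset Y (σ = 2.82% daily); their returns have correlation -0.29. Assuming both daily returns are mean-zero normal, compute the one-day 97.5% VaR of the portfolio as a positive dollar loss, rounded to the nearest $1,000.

σ_p² = 0.24²·1.71² + 0.76²·2.82² + 2·-0.29·0.24·0.76·1.71·2.82 = 4.2516 (%²).
σ_p = √4.2516 = 2.062%.
At 97.5%, z = 1.960.
VaR = 1.960 × 2.062% = 4.042%; on $50,000,000 that is $2,021,000.

$2,021,000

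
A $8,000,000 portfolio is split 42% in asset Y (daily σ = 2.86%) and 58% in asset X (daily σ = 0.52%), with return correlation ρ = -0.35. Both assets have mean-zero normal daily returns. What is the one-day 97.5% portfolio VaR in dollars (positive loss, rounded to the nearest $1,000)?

σ_p² = 0.42²·2.86² + 0.58²·0.52² + 2·-0.35·0.42·0.58·2.86·0.52 = 1.2802 (%²).
σ_p = √1.2802 = 1.131%.
At 97.5%, z = 1.960.
VaR = 1.960 × 1.131% = 2.217%; on $8,000,000 that is $177,360.

$177,000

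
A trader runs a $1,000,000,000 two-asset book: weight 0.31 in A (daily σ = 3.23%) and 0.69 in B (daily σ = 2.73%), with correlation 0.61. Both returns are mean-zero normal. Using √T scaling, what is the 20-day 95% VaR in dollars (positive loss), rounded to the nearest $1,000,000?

σ_p = √(0.31²·3.23² + 0.69²·2.73² + 2·0.61·0.31·0.69·3.23·2.73) = 2.618%.
σ_{20d} = 2.618% × √20 = 11.708%.
z(95%) = 1.645.
VaR = 1.645 × 11.708% = 19.260%; on $1,000,000,000 that is $192,600,000.

$193,000,000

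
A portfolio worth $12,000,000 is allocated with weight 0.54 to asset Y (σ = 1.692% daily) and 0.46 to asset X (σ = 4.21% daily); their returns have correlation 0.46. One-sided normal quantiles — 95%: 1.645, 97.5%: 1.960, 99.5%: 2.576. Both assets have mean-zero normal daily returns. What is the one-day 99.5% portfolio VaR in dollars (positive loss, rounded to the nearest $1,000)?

σ_p² = 0.54²·1.692² + 0.46²·4.21² + 2·0.46·0.54·0.46·1.692·4.21 = 6.2131 (%²).
σ_p = √6.2131 = 2.493%.
VaR = 2.576 × 2.493% = 6.422%; on $12,000,000 that is $770,640.

$771,000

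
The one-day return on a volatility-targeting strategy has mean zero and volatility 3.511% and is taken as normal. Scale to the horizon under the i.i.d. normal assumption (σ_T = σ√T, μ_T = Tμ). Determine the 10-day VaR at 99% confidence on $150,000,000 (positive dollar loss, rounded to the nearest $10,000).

At 99%, z = 2.326.
σ_{10d} = 3.511% × √10 = 11.103%.
VaR = 2.326 × 11.103% = 25.826%.
On $150,000,000: 0.25826 × $150,000,000 = $38,739,000.

$38,740,000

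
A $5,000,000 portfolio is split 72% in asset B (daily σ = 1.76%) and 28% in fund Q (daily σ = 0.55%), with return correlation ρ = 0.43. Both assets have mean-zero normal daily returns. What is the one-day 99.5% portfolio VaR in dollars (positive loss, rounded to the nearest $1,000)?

σ_p² = 0.72²·1.76² + 0.28²·0.55² + 2·0.43·0.72·0.28·1.76·0.55 = 1.7973 (%²).
σ_p = √1.7973 = 1.341%.
At 99.5%, z = 2.576.
VaR = 2.576 × 1.341% = 3.454%; on $5,000,000 that is $172,700.

$173,000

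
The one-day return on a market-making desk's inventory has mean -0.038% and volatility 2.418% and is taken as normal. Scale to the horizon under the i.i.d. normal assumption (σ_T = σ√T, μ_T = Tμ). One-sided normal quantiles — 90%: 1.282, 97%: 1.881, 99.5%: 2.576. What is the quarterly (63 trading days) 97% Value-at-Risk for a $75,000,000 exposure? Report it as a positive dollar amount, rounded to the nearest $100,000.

$28,900,000

σ_{63d} = 2.418% × √63 = 19.192%; μ_{63d} = 63 × -0.038% = -2.394%.
VaR = −(-2.394%) + 1.881 × 19.192% = 38.494%.
On $75,000,000: 0.38494 × $75,000,000 = $28,870,500.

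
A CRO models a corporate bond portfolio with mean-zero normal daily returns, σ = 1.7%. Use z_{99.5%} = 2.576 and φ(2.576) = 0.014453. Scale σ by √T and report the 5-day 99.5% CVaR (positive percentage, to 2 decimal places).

σ_{5d} = 1.7% × √5 = 3.801%.
ES multiplier = φ(z)/(1−α) = 0.014453/0.005 = 2.891.
ES = 3.801% × 2.891 = 10.989%.

10.99%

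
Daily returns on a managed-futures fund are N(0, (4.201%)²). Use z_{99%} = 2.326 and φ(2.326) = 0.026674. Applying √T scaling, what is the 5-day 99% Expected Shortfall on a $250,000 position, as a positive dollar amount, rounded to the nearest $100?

$62,600

σ_{5d} = 4.201% × √5 = 9.394%.
ES multiplier = φ(z)/(1−α) = 0.026674/0.01 = 2.667.
ES = 9.394% × 2.667 = 25.054%; on $250,000: $62,635.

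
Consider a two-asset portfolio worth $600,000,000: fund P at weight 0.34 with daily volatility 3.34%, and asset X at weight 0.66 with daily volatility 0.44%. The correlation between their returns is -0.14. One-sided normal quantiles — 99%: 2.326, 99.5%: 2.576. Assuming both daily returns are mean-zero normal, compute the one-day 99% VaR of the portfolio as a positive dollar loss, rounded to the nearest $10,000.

σ_p² = 0.34²·3.34² + 0.66²·0.44² + 2·-0.14·0.34·0.66·3.34·0.44 = 1.2816 (%²).
σ_p = √1.2816 = 1.132%.
VaR = 2.326 × 1.132% = 2.633%; on $600,000,000 that is $15,798,000.

$15,800,000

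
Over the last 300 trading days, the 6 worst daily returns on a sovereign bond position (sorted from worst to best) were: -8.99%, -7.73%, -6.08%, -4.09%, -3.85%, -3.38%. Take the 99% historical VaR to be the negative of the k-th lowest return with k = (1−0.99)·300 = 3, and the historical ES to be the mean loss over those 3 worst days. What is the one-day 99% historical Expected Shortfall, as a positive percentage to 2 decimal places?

7.60%

The 3 worst returns sum to -22.80%.
ES = −(-22.80%) / 3 = 7.6% ≈ 7.60%.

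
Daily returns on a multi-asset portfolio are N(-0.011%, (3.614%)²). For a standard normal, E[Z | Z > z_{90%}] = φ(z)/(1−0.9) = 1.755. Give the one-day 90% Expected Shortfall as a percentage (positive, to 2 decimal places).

ES = −(-0.011%) + 3.614% × 1.755 = 6.354%.

6.35%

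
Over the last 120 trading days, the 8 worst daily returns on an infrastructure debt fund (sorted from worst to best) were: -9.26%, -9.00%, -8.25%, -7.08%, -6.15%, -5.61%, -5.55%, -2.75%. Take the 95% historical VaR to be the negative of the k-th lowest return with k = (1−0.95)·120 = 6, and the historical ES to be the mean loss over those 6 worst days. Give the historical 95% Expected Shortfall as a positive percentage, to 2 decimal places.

7.56%

The 6 worst returns sum to -45.35%.
ES = −(-45.35%) / 6 = 7.5583…% ≈ 7.56%.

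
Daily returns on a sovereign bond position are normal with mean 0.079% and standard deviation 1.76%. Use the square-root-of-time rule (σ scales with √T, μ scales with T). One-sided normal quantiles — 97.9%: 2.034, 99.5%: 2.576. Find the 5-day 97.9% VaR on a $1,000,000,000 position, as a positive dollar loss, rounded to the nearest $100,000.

$76,100,000

σ_{5d} = 1.76% × √5 = 3.935%; μ_{5d} = 5 × 0.079% = 0.395%.
VaR = −(0.395%) + 2.034 × 3.935% = 7.609%.
On $1,000,000,000: 0.07609 × $1,000,000,000 = $76,090,000.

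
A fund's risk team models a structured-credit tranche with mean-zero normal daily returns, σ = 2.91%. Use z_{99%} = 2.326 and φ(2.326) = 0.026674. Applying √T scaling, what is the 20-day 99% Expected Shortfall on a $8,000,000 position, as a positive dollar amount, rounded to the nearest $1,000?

$2,777,000

σ_{20d} = 2.91% × √20 = 13.014%.
ES multiplier = φ(z)/(1−α) = 0.026674/0.01 = 2.667.
ES = 13.014% × 2.667 = 34.708%; on $8,000,000: $2,776,640.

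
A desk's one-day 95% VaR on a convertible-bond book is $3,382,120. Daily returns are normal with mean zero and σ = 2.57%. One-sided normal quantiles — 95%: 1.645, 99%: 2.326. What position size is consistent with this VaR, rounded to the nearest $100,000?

VaR as a fraction of value: z·σ = 1.645 × 2.57% = 4.22765%.
Position = $3,382,120 / 0.0422765 = $80,000,000.

$80,000,000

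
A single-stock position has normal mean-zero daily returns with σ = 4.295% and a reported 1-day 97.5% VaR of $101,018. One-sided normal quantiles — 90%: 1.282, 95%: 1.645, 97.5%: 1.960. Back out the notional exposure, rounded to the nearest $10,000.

$1,200,000

VaR as a fraction of value: z·σ = 1.960 × 4.295% = 8.4182%.
Position = $101,018 / 0.084182 = $1,199,995.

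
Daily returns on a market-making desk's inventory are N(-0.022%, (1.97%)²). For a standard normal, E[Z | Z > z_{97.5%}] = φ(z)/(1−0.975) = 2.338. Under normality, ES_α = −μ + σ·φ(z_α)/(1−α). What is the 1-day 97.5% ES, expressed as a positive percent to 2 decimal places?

4.63%

ES = −(-0.022%) + 1.97% × 2.338 = 4.628%.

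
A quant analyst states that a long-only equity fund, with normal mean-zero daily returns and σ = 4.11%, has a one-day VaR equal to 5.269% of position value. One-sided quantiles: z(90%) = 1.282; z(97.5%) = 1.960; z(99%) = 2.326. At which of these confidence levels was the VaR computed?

90%

Implied z = VaR/σ = 5.269 / 4.11 = 1.282.
This matches z(90%) = 1.282.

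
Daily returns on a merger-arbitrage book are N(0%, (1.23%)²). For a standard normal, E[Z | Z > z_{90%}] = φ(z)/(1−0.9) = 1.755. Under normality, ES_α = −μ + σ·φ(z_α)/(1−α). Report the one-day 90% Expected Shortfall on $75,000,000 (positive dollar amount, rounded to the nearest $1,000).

ES = 1.23% × 1.755 = 2.159%.
On $75,000,000: 0.02159 × $75,000,000 = $1,619,250.

$1,619,000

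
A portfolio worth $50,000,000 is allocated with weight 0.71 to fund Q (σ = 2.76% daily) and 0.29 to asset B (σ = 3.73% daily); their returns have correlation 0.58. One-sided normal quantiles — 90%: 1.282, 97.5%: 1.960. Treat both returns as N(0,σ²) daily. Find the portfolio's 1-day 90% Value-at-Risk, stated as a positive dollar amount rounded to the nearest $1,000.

$1,752,000

σ_p² = 0.71²·2.76² + 0.29²·3.73² + 2·0.58·0.71·0.29·2.76·3.73 = 7.4690 (%²).
σ_p = √7.4690 = 2.733%.
VaR = 1.282 × 2.733% = 3.504%; on $50,000,000 that is $1,752,000.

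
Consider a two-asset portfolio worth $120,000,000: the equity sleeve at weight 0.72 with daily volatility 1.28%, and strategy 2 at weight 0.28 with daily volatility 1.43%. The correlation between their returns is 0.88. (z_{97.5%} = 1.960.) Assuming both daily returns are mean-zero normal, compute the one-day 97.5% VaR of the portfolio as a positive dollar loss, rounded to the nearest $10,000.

σ_p² = 0.72²·1.28² + 0.28²·1.43² + 2·0.88·0.72·0.28·1.28·1.43 = 1.6591 (%²).
σ_p = √1.6591 = 1.288%.
VaR = 1.960 × 1.288% = 2.524%; on $120,000,000 that is $3,028,800.

$3,030,000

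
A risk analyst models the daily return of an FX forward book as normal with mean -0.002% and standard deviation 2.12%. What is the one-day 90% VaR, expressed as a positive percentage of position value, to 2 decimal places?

2.72%

At 90% one-sided, z = 1.282.
VaR = −μ + z·σ = −(-0.002%) + 1.282 × 2.12% = 2.720%.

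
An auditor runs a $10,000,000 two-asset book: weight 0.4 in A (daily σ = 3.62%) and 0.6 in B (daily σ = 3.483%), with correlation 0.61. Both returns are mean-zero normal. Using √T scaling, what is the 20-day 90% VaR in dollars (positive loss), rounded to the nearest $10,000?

$1,830,000

σ_p = √(0.4²·3.62² + 0.6²·3.483² + 2·0.61·0.4·0.6·3.62·3.483) = 3.187%.
σ_{20d} = 3.187% × √20 = 14.253%.
z(90%) = 1.282.
VaR = 1.282 × 14.253% = 18.272%; on $10,000,000 that is $1,827,200.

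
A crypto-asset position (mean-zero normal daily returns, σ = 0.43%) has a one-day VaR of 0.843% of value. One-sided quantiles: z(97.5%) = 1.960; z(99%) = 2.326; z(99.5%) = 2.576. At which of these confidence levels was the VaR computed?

Implied z = VaR/σ = 0.843 / 0.43 = 1.960.
This matches z(97.5%) = 1.960.

97.5%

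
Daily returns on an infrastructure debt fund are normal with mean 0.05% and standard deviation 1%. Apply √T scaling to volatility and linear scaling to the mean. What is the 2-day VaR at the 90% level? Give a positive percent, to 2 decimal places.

At 90%, z = 1.282.
σ_{2d} = 1% × √2 = 1.414%; μ_{2d} = 2 × 0.05% = 0.100%.
VaR = −(0.100%) + 1.282 × 1.414% = 1.713%.

1.71%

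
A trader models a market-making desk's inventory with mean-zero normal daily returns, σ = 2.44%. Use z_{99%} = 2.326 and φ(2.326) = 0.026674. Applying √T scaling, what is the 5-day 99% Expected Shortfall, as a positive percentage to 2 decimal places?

σ_{5d} = 2.44% × √5 = 5.456%.
ES multiplier = φ(z)/(1−α) = 0.026674/0.01 = 2.667.
ES = 5.456% × 2.667 = 14.551%.

14.55%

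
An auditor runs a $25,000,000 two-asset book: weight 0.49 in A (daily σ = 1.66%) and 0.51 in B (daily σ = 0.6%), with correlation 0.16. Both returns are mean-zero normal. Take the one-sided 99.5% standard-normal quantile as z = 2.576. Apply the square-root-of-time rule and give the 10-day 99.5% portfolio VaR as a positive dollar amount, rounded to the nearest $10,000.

σ_p = √(0.49²·1.66² + 0.51²·0.6² + 2·0.16·0.49·0.51·1.66·0.6) = 0.914%.
σ_{10d} = 0.914% × √10 = 2.890%.
VaR = 2.576 × 2.890% = 7.445%; on $25,000,000 that is $1,861,250.

$1,860,000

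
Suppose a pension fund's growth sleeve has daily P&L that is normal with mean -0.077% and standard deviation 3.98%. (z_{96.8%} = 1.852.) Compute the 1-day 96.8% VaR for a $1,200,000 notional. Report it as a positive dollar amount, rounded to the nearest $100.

$89,400

VaR = −μ + z·σ = −(-0.077%) + 1.852 × 3.98% = 7.448%.
On $1,200,000: 0.07448 × $1,200,000 = $89,376.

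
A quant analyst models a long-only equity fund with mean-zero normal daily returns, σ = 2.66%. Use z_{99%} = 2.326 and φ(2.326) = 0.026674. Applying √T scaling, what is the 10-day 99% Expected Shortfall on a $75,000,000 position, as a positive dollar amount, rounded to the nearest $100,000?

σ_{10d} = 2.66% × √10 = 8.412%.
ES multiplier = φ(z)/(1−α) = 0.026674/0.01 = 2.667.
ES = 8.412% × 2.667 = 22.435%; on $75,000,000: $16,826,250.

$16,800,000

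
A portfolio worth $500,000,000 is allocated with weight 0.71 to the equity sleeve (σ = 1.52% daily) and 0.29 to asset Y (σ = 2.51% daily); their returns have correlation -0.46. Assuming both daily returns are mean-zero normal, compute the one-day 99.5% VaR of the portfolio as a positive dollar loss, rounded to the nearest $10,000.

σ_p² = 0.71²·1.52² + 0.29²·2.51² + 2·-0.46·0.71·0.29·1.52·2.51 = 0.9718 (%²).
σ_p = √0.9718 = 0.986%.
At 99.5%, z = 2.576.
VaR = 2.576 × 0.986% = 2.540%; on $500,000,000 that is $12,700,000.

$12,700,000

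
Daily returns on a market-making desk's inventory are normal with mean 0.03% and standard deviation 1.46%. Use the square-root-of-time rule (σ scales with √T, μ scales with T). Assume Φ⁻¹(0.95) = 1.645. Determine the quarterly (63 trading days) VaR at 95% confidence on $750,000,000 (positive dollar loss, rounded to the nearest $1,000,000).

σ_{63d} = 1.46% × √63 = 11.588%; μ_{63d} = 63 × 0.03% = 1.890%.
VaR = −(1.890%) + 1.645 × 11.588% = 17.172%.
On $750,000,000: 0.17172 × $750,000,000 = $128,790,000.

$129,000,000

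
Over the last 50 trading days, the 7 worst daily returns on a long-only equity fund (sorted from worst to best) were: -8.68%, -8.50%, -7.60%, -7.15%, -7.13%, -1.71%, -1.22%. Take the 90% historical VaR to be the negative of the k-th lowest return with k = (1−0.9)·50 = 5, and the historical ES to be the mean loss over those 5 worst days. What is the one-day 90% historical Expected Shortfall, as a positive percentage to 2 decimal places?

7.81%

The 5 worst returns sum to -39.06%.
ES = −(-39.06%) / 5 = 7.812% ≈ 7.81%.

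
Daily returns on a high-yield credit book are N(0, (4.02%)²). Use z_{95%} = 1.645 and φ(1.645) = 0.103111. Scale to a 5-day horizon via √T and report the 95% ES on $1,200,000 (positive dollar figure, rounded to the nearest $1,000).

$222,000

σ_{5d} = 4.02% × √5 = 8.989%.
ES multiplier = φ(z)/(1−α) = 0.103111/0.05 = 2.062.
ES = 8.989% × 2.062 = 18.535%; on $1,200,000: $222,420.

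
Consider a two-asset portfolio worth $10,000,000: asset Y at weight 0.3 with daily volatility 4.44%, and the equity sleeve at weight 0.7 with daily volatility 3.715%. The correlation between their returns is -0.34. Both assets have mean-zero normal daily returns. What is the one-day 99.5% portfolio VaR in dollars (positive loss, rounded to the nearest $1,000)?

$640,000

σ_p² = 0.3²·4.44² + 0.7²·3.715² + 2·-0.34·0.3·0.7·4.44·3.715 = 6.1814 (%²).
σ_p = √6.1814 = 2.486%.
At 99.5%, z = 2.576.
VaR = 2.576 × 2.486% = 6.404%; on $10,000,000 that is $640,400.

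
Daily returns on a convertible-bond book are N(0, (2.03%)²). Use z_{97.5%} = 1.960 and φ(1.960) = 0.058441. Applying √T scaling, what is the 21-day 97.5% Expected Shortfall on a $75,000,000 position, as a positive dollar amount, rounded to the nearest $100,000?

$16,300,000

σ_{21d} = 2.03% × √21 = 9.303%.
ES multiplier = φ(z)/(1−α) = 0.058441/0.025 = 2.338.
ES = 9.303% × 2.338 = 21.750%; on $75,000,000: $16,312,500.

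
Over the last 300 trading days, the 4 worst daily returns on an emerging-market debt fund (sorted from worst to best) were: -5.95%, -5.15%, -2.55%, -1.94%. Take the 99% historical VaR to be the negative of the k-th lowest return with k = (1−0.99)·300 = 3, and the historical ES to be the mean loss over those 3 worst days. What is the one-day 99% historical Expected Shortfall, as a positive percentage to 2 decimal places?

4.55%

The 3 worst returns sum to -13.65%.
ES = −(-13.65%) / 3 = 4.55%.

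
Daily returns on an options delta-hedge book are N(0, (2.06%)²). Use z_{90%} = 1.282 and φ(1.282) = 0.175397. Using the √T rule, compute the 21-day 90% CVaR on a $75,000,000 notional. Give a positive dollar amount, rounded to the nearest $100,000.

$12,400,000

σ_{21d} = 2.06% × √21 = 9.440%.
ES multiplier = φ(z)/(1−α) = 0.175397/0.1 = 1.754.
ES = 9.440% × 1.754 = 16.558%; on $75,000,000: $12,418,500.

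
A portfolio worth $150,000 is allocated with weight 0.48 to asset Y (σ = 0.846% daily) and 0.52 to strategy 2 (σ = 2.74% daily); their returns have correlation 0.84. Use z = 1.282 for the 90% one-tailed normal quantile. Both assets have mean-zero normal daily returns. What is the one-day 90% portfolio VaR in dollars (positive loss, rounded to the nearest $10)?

$3,420

σ_p² = 0.48²·0.846² + 0.52²·2.74² + 2·0.84·0.48·0.52·0.846·2.74 = 3.1670 (%²).
σ_p = √3.1670 = 1.780%.
VaR = 1.282 × 1.780% = 2.282%; on $150,000 that is $3,423.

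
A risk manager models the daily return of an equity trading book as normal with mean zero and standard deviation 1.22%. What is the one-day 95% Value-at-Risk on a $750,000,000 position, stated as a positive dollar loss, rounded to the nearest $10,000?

$15,050,000

At 95% one-sided, z = 1.645.
VaR = z·σ = 1.645 × 1.22% = 2.007%.
On $750,000,000: 0.02007 × $750,000,000 = $15,052,500.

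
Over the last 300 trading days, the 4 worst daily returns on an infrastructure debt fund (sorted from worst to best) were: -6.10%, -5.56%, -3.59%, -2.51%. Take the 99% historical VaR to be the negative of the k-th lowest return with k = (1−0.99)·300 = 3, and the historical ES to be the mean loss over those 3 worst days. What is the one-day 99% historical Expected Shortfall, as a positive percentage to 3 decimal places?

5.083%

The 3 worst returns sum to -15.25%.
ES = −(-15.25%) / 3 = 5.0833…% ≈ 5.083%.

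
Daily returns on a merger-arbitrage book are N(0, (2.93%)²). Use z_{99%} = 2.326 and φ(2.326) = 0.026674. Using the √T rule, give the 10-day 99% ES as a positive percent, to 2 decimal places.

24.71%

σ_{10d} = 2.93% × √10 = 9.265%.
ES multiplier = φ(z)/(1−α) = 0.026674/0.01 = 2.667.
ES = 9.265% × 2.667 = 24.710%.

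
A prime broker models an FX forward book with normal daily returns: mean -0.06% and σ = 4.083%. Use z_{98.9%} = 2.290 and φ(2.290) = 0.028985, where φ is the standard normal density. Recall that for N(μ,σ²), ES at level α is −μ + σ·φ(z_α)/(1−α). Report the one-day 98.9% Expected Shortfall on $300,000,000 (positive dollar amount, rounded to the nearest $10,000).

Tail multiplier: φ(z)/(1−α) = 0.028985 / 0.011 = 2.635.
ES = −(-0.06%) + 4.083% × 2.635 = 10.819%.
On $300,000,000: 0.10819 × $300,000,000 = $32,457,000.

$32,460,000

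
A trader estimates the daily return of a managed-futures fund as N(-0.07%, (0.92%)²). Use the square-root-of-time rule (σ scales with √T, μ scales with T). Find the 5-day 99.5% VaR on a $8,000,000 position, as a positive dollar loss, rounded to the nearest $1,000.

At 99.5%, z = 2.576.
σ_{5d} = 0.92% × √5 = 2.057%; μ_{5d} = 5 × -0.07% = -0.350%.
VaR = −(-0.350%) + 2.576 × 2.057% = 5.649%.
On $8,000,000: 0.05649 × $8,000,000 = $451,920.

$452,000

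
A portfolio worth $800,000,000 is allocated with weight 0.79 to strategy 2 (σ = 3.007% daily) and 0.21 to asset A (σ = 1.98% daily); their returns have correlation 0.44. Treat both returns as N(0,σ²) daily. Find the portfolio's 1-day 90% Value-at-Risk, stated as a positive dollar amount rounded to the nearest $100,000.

σ_p² = 0.79²·3.007² + 0.21²·1.98² + 2·0.44·0.79·0.21·3.007·1.98 = 6.6852 (%²).
σ_p = √6.6852 = 2.586%.
At 90%, z = 1.282.
VaR = 1.282 × 2.586% = 3.315%; on $800,000,000 that is $26,520,000.

$26,500,000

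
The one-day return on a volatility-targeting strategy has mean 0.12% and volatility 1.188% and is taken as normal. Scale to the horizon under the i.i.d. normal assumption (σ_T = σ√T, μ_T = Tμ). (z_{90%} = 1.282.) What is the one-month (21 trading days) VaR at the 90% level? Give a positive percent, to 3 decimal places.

σ_{21d} = 1.188% × √21 = 5.444%; μ_{21d} = 21 × 0.12% = 2.520%.
VaR = −(2.520%) + 1.282 × 5.444% = 4.459%.

4.459%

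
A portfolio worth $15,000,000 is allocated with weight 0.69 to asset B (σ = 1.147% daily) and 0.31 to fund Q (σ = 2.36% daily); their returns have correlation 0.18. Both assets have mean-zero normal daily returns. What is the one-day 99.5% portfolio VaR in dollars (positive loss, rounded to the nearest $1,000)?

$452,000

σ_p² = 0.69²·1.147² + 0.31²·2.36² + 2·0.18·0.69·0.31·1.147·2.36 = 1.3700 (%²).
σ_p = √1.3700 = 1.170%.
At 99.5%, z = 2.576.
VaR = 2.576 × 1.170% = 3.014%; on $15,000,000 that is $452,100.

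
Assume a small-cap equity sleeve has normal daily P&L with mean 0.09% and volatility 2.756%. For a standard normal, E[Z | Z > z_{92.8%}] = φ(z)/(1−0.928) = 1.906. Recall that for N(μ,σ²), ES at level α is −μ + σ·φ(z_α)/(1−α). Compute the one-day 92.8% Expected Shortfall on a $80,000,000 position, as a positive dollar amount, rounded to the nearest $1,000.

ES = −(0.09%) + 2.756% × 1.906 = 5.163%.
On $80,000,000: 0.05163 × $80,000,000 = $4,130,400.

$4,130,000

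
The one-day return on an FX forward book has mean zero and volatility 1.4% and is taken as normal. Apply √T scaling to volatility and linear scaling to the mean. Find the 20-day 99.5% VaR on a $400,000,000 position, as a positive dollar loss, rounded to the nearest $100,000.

At 99.5%, z = 2.576.
σ_{20d} = 1.4% × √20 = 6.261%.
VaR = 2.576 × 6.261% = 16.128%.
On $400,000,000: 0.16128 × $400,000,000 = $64,512,000.

$64,500,000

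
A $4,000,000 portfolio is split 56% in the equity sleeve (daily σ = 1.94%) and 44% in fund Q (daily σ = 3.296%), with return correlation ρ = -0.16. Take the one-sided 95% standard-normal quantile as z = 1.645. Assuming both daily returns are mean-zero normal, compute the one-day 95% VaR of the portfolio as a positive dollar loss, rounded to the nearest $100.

$109,700

σ_p² = 0.56²·1.94² + 0.44²·3.296² + 2·-0.16·0.56·0.44·1.94·3.296 = 2.7793 (%²).
σ_p = √2.7793 = 1.667%.
VaR = 1.645 × 1.667% = 2.742%; on $4,000,000 that is $109,680.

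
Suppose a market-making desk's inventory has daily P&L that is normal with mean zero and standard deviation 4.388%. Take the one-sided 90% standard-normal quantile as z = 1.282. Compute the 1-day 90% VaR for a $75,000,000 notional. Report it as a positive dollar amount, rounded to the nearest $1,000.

VaR = z·σ = 1.282 × 4.388% = 5.625%.
On $75,000,000: 0.05625 × $75,000,000 = $4,218,750.

$4,219,000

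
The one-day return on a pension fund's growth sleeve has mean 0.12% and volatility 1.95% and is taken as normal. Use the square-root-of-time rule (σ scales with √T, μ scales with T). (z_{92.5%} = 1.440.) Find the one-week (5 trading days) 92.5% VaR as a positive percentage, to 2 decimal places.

σ_{5d} = 1.95% × √5 = 4.360%; μ_{5d} = 5 × 0.12% = 0.600%.
VaR = −(0.600%) + 1.440 × 4.360% = 5.678%.

5.68%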